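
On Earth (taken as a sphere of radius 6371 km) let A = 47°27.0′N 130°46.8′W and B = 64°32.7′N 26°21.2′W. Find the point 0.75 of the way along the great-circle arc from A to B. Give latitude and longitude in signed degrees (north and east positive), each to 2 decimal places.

Central angle δ = 0.9363 rad. Interpolating on the sphere with fraction f = 0.75:
P = [sin((1−f)δ)·A + sin(fδ)·B] / sin δ = 0.2880·A + 0.8020·B in Cartesian coordinates,
giving P = (0.1817, -0.3005, 0.9363), i.e. latitude 69.44°, longitude -58.84°.

69.44°, -58.84°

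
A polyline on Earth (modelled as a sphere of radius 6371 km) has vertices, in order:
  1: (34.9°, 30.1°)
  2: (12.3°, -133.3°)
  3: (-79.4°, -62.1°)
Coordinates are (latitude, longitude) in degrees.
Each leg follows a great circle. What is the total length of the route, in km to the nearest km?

Leg 1→2: central angle 2.2732 rad, distance 14482.5 km.
Leg 2→3: central angle 1.7229 rad, distance 10976.3 km.
Total: 14482.5 + 10976.3 ≈ 25459 km.

25459 km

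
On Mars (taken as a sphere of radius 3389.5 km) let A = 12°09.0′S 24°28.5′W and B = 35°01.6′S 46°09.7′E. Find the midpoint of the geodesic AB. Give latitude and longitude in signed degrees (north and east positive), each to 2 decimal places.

-28.11°, 7.26°

The central angle between A and B is δ = 1.1743 rad.
With f = 0.5, the slerp weights are sin((1−f)δ)/sin δ = 0.6006 and sin(fδ)/sin δ = 0.6006.
Weighted sum of the unit vectors: (0.6006)·(0.8898,-0.4050,-0.2105) + (0.6006)·(0.5672,0.5907,-0.5740) = (0.8750, 0.1115, -0.4711).
Converting back: φ = atan2(z, √(x²+y²)) = -28.11°, λ = atan2(y, x) = 7.26°.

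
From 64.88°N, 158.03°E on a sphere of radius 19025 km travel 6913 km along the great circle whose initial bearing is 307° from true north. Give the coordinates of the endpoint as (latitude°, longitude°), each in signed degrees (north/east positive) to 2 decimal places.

Angular distance δ = d/R = 6913/19025 = 0.36336 rad; initial bearing θ = 5.3582 rad.
sin φ₂ = sin φ₁ cos δ + cos φ₁ sin δ cos θ = (0.9054)(0.9347) + (0.4245)(0.3554)(0.6018) = 0.9371, so φ₂ = 69.57°.
Δλ = atan2(sin θ sin δ cos φ₁, cos δ − sin φ₁ sin φ₂) = atan2(-0.1205, 0.0862) = -54.412°.
λ₂ = 158.030° − 54.412° = 103.62°.

69.57°, 103.62°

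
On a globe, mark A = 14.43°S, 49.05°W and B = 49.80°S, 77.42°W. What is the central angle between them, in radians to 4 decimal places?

0.7372 rad

Let φ₁ = -0.2519 rad, φ₂ = -0.8692 rad, and Δλ = -0.4951 rad.
cos c = sin φ₁ sin φ₂ + cos φ₁ cos φ₂ cos Δλ = (-0.2492)(-0.7638) + (0.9685)(0.6455)(0.8799) = 0.74036,
so c = arccos(0.74036) = 0.73720 rad.
So the angular separation is 0.7372 rad.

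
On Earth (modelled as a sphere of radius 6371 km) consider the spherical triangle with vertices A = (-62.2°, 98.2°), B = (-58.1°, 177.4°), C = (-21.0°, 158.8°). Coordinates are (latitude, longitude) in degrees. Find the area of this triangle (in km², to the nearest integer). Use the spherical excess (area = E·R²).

9760014 km²

Side lengths (central angles): a = 0.6891, b = 1.0113, c = 0.6482 rad; semiperimeter s = 1.1743.
By l'Huilier's theorem, tan(E/4) = √[tan(s/2) tan((s−a)/2) tan((s−b)/2) tan((s−c)/2)], giving spherical excess E = 0.2405 rad.
Area = E·R² = 0.2405 × (6371)² ≈ 9760014 km².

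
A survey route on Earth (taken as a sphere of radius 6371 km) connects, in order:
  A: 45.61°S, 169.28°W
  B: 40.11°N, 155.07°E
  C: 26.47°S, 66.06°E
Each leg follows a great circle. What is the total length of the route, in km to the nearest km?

Leg A→B: central angle 1.5964 rad, distance 10170.9 km.
Leg B→C: central angle 1.8497 rad, distance 11784.7 km.
Total: 10170.9 + 11784.7 ≈ 21956 km.

21956 km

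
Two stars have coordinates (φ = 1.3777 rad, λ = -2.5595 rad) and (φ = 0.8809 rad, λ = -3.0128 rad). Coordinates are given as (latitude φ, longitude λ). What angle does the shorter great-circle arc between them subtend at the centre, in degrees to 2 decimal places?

29.91°

In radians: φ₁ = 1.3777, φ₂ = 0.8809, Δλ = -25.972° = -0.4533 rad.
Haversine: a = sin²(Δφ/2) + cos φ₁ cos φ₂ sin²(Δλ/2) = 0.0604 + (0.1919)(0.6365)(0.0505) = 0.06661.
Central angle c = 2·arcsin(√a) = 0.52209 rad.
So the angular separation is 29.91°.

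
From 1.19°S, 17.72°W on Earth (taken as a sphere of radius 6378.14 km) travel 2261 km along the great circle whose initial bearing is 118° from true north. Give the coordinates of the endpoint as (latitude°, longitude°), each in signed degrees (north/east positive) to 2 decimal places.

-10.51°, 0.44°

Angular distance δ = d/R = 2261/6378.14 = 0.35449 rad; initial bearing θ = 2.0595 rad.
sin φ₂ = sin φ₁ cos δ + cos φ₁ sin δ cos θ = (-0.0208)(0.9378) + (0.9998)(0.3471)(-0.4695) = -0.1824, so φ₂ = -10.51°.
Δλ = atan2(sin θ sin δ cos φ₁, cos δ − sin φ₁ sin φ₂) = atan2(0.3064, 0.9340) = 18.162°.
λ₂ = -17.720° + 18.162° = 0.44°.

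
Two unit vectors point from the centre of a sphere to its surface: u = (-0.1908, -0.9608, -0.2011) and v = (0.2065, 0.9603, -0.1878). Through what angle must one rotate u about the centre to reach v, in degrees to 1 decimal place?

u·v = -0.9243; |u| = 1.0000, |v| = 1.0000.
cos θ = (u·v)/(|u||v|) = -0.9243, so θ = 157.6°.

157.6°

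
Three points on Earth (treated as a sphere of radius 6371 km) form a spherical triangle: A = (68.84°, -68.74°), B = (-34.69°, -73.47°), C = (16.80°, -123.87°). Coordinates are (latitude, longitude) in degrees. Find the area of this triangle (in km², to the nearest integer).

Side lengths (central angles): a = 1.2268, b = 1.0848, c = 1.8080 rad; semiperimeter s = 2.0598.
By l'Huilier's theorem, tan(E/4) = √[tan(s/2) tan((s−a)/2) tan((s−b)/2) tan((s−c)/2)], giving spherical excess E = 0.8750 rad.
Area = E·R² = 0.8750 × (6371)² ≈ 35515889 km².

35515889 km²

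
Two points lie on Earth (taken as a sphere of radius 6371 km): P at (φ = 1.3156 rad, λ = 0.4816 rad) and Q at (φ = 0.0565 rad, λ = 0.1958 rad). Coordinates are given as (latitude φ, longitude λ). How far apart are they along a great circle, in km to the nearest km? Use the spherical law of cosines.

With latitudes φ₁ = 75.378°, φ₂ = 3.237° and longitude difference Δλ = -16.375°:
cos c = sin φ₁ sin φ₂ + cos φ₁ cos φ₂ cos Δλ = (0.9676)(0.0565) + (0.2524)(0.9984)(0.9594) = 0.29645,
so c = arccos(0.29645) = 1.26982 rad.
Distance = R·c = 6371 × 1.2698 ≈ 8090 km.

8090 km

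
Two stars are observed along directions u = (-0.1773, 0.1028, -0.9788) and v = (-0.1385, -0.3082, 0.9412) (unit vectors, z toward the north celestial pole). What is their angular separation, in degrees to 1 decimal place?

u·v = -0.9284; |u| = 1.0000, |v| = 1.0000.
cos θ = (u·v)/(|u||v|) = -0.9283, so θ = 158.2°.

158.2°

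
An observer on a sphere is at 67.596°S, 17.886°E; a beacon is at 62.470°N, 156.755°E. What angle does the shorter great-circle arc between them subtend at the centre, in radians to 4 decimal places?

2.8322 rad

In radians: φ₁ = -1.1798, φ₂ = 1.0903, Δλ = 138.869° = 2.4237 rad.
cos c = sin φ₁ sin φ₂ + cos φ₁ cos φ₂ cos Δλ = (-0.9245)(0.8868) + (0.3811)(0.4622)(-0.7532) = -0.95252,
so c = arccos(-0.95252) = 2.83222 rad.
So the angular separation is 2.8322 rad.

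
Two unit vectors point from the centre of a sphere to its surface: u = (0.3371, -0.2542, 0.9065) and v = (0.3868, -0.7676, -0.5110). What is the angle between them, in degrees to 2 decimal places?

u·v = -0.1377; |u| = 1.0000, |v| = 1.0000.
cos θ = (u·v)/(|u||v|) = -0.1377, so θ = 97.92°.

97.92°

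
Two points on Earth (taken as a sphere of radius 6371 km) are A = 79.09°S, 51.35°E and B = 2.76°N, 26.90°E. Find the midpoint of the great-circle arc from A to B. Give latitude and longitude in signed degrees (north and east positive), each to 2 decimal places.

-38.50°, 30.73°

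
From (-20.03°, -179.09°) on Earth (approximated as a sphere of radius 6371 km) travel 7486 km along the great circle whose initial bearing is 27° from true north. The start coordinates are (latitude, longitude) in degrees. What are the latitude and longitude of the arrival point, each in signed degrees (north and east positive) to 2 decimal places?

39.82°, -146.04°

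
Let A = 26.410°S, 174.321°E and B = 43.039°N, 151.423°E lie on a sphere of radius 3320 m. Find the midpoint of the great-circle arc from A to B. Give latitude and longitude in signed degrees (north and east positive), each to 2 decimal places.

8.48°, 164.05°

The central angle between A and B is δ = 1.2667 rad.
With f = 0.5, the slerp weights are sin((1−f)δ)/sin δ = 0.6203 and sin(fδ)/sin δ = 0.6203.
Weighted sum of the unit vectors: (0.6203)·(-0.8912,0.0886,-0.4448) + (0.6203)·(-0.6418,0.3496,0.6825) = (-0.9510, 0.2718, 0.1474).
Converting back: φ = atan2(z, √(x²+y²)) = 8.48°, λ = atan2(y, x) = 164.05°.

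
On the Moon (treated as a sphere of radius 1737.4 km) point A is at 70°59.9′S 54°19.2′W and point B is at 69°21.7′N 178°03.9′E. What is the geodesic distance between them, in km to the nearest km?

4934 km

Let φ₁ = -1.2392 rad, φ₂ = 1.2106 rad, and Δλ = -2.2273 rad.
Haversine: a = sin²(Δφ/2) + cos φ₁ cos φ₂ sin²(Δλ/2) = 0.8850 + (0.3256)(0.3525)(0.8052) = 0.97744.
Central angle c = 2·arcsin(√a) = 2.84004 rad.
Distance = R·c = 1737.4 × 2.8400 ≈ 4934 km.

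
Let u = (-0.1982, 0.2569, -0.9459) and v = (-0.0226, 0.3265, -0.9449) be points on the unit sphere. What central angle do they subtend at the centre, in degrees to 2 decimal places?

u·v = 0.9821; |u| = 1.0000, |v| = 1.0000.
cos θ = (u·v)/(|u||v|) = 0.9822, so θ = 10.84°.

10.84°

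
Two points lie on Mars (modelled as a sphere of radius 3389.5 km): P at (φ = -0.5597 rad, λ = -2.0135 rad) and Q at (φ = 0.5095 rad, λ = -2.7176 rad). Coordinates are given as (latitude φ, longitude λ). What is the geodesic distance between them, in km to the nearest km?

4274 km

Let φ₁ = -0.5597 rad, φ₂ = 0.5095 rad, and Δλ = -0.7041 rad.
Haversine: a = sin²(Δφ/2) + cos φ₁ cos φ₂ sin²(Δλ/2) = 0.2596 + (0.8474)(0.8730)(0.1189) = 0.34755.
Central angle c = 2·arcsin(√a) = 1.26096 rad.
Distance = R·c = 3389.5 × 1.2610 ≈ 4274 km.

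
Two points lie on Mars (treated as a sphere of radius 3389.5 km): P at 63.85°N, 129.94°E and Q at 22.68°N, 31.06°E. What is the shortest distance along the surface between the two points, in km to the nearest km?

With latitudes φ₁ = 63.850°, φ₂ = 22.680° and longitude difference Δλ = -98.880°:
cos c = sin φ₁ sin φ₂ + cos φ₁ cos φ₂ cos Δλ = (0.8976)(0.3856) + (0.4407)(0.9227)(-0.1544) = 0.28335,
so c = arccos(0.28335) = 1.28352 rad.
Distance = R·c = 3389.5 × 1.2835 ≈ 4350 km.

4350 km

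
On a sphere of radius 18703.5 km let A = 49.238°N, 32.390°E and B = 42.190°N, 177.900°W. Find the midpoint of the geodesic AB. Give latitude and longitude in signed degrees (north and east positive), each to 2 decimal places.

Central angle δ = 1.4797 rad. Interpolating on the sphere with fraction f = 0.5:
P = [sin((1−f)δ)·A + sin(fδ)·B] / sin δ = 0.6770·A + 0.6770·B in Cartesian coordinates,
giving P = (-0.1280, 0.2184, 0.9674), i.e. latitude 75.34°, longitude 120.38°.

75.34°, 120.38°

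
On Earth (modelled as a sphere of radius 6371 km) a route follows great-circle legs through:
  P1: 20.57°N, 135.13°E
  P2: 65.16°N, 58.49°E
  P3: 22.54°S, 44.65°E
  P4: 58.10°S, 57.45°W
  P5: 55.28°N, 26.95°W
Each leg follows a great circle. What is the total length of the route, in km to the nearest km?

38615 km

Leg P1→P2: central angle 1.1486 rad, distance 7318.0 km.
Leg P2→P3: central angle 1.5419 rad, distance 9823.6 km.
Leg P3→P4: central angle 1.3458 rad, distance 8573.9 km.
Leg P4→P5: central angle 2.0247 rad, distance 12899.3 km.
Total: 7318.0 + 9823.6 + 8573.9 + 12899.3 ≈ 38615 km.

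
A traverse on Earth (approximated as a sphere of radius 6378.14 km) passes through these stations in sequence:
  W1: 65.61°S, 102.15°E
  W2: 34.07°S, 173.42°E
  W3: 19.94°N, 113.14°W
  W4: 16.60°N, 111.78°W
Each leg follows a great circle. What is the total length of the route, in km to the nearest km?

Leg W1→W2: central angle 0.9020 rad, distance 5753.0 km.
Leg W2→W3: central angle 1.5399 rad, distance 9821.7 km.
Leg W3→W4: central angle 0.0625 rad, distance 398.6 km.
Total: 5753.0 + 9821.7 + 398.6 ≈ 15973 km.

15973 km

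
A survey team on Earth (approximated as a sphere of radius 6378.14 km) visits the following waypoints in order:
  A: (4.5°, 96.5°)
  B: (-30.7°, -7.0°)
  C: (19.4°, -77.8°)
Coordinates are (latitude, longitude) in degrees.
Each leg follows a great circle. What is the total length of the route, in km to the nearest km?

20964 km

Leg A→B: central angle 1.8133 rad, distance 11565.7 km.
Leg B→C: central angle 1.4735 rad, distance 9398.2 km.
Total: 11565.7 + 9398.2 ≈ 20964 km.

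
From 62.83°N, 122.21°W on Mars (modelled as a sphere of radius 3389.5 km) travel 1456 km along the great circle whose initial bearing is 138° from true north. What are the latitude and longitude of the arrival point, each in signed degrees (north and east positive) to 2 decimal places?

Angular distance δ = d/R = 1456/3389.5 = 0.42956 rad; initial bearing θ = 2.4086 rad.
sin φ₂ = sin φ₁ cos δ + cos φ₁ sin δ cos θ = (0.8897)(0.9091) + (0.4566)(0.4165)(-0.7431) = 0.6675, so φ₂ = 41.87°.
Δλ = atan2(sin θ sin δ cos φ₁, cos δ − sin φ₁ sin φ₂) = atan2(0.1273, 0.3153) = 21.978°.
λ₂ = -122.210° + 21.978° = -100.23°.

41.87°, -100.23°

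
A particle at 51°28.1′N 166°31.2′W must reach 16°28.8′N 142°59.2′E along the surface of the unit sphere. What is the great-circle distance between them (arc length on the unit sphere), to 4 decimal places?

0.9249

Let φ₁ = 0.8983 rad, φ₂ = 0.2876 rad, and Δλ = -0.8813 rad.
Haversine: a = sin²(Δφ/2) + cos φ₁ cos φ₂ sin²(Δλ/2) = 0.0904 + (0.6229)(0.9589)(0.1819) = 0.19903.
Central angle c = 2·arcsin(√a) = 0.92488 rad.
On the unit sphere the arc length equals the central angle: 0.9249.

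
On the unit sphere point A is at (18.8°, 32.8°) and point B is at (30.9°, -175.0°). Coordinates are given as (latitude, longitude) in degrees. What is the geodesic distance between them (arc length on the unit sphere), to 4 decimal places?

2.1568

With latitudes φ₁ = 18.800°, φ₂ = 30.900° and longitude difference Δλ = 152.200°:
cos c = sin φ₁ sin φ₂ + cos φ₁ cos φ₂ cos Δλ = (0.3223)(0.5135) + (0.9466)(0.8581)(-0.8846) = -0.55304,
so c = arccos(-0.55304) = 2.15680 rad.
On the unit sphere the arc length equals the central angle: 2.1568.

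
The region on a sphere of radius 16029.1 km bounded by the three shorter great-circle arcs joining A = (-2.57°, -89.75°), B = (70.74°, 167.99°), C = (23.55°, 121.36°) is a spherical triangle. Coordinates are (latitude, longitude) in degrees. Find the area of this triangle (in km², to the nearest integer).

Side lengths (central angles): a = 0.9461, b = 2.5014, c = 1.6833 rad; semiperimeter s = 2.5654.
By l'Huilier's theorem, tan(E/4) = √[tan(s/2) tan((s−a)/2) tan((s−b)/2) tan((s−c)/2)], giving spherical excess E = 0.9096 rad.
Area = E·R² = 0.9096 × (16029.1)² ≈ 233707116 km².

233707116 km²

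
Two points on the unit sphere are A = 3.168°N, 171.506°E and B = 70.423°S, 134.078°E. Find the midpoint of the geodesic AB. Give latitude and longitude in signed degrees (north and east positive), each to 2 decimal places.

Central angle δ = 1.3555 rad. Interpolating on the sphere with fraction f = 0.5:
P = [sin((1−f)δ)·A + sin(fδ)·B] / sin δ = 0.6419·A + 0.6419·B in Cartesian coordinates,
giving P = (-0.7835, 0.2492, -0.5693), i.e. latitude -34.70°, longitude 162.36°.

-34.70°, 162.36°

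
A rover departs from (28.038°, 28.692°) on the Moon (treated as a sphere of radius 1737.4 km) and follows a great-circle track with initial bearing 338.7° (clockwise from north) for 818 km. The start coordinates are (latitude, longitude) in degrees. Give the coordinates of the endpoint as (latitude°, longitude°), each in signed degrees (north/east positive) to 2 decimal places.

52.37°, 13.04°

Angular distance δ = d/R = 818/1737.4 = 0.47082 rad; initial bearing θ = 5.9114 rad.
sin φ₂ = sin φ₁ cos δ + cos φ₁ sin δ cos θ = (0.4701)(0.8912) + (0.8826)(0.4536)(0.9317) = 0.7919, so φ₂ = 52.37°.
Δλ = atan2(sin θ sin δ cos φ₁, cos δ − sin φ₁ sin φ₂) = atan2(-0.1454, 0.5189) = -15.656°.
λ₂ = 28.692° − 15.656° = 13.04°.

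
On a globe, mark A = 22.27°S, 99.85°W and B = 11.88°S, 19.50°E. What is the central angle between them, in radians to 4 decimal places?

Let φ₁ = -0.3887 rad, φ₂ = -0.2073 rad, and Δλ = 2.0831 rad.
cos c = sin φ₁ sin φ₂ + cos φ₁ cos φ₂ cos Δλ = (-0.3790)(-0.2059) + (0.9254)(0.9786)(-0.4901) = -0.36585,
so c = arccos(-0.36585) = 1.94534 rad.
So the angular separation is 1.9453 rad.

1.9453 rad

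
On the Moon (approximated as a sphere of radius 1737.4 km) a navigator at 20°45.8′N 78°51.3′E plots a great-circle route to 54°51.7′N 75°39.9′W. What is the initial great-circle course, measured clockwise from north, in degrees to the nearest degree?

With φ₁ = 0.3624, φ₂ = 0.9575, Δλ = -2.6969 rad, the forward-azimuth formula gives
θ = atan2( sin Δλ cos φ₂ , cos φ₁ sin φ₂ − sin φ₁ cos φ₂ cos Δλ ) = atan2(-0.2476, 0.9488) = -14.63°.
Adding 360° brings this into [0°, 360°): 345°.

345°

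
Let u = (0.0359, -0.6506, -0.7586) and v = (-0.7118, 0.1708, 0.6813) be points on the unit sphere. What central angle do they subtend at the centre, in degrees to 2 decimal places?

u·v = -0.6535; |u| = 1.0000, |v| = 1.0000.
cos θ = (u·v)/(|u||v|) = -0.6535, so θ = 130.81°.

130.81°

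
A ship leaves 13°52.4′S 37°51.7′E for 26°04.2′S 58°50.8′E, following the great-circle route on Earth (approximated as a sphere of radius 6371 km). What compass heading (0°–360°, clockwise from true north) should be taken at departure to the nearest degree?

Δλ = 20.985° = 0.3663 rad.
y = sin Δλ · cos φ₂ = (0.3581)(0.8983) = 0.3217
x = cos φ₁ sin φ₂ − sin φ₁ cos φ₂ cos Δλ = (0.9708)(-0.4395) − (-0.2398)(0.8983)(0.9337) = -0.2256
θ = atan2(y, x) = 125.04°, so the bearing is 125°.

125°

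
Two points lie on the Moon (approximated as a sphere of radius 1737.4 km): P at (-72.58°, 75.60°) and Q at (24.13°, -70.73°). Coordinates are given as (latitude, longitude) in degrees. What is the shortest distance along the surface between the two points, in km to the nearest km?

3885 km

Let φ₁ = -1.2668 rad, φ₂ = 0.4211 rad, and Δλ = -2.5539 rad.
Haversine: a = sin²(Δφ/2) + cos φ₁ cos φ₂ sin²(Δλ/2) = 0.5584 + (0.2994)(0.9126)(0.9161) = 0.80872.
Central angle c = 2·arcsin(√a) = 2.23628 rad.
Distance = R·c = 1737.4 × 2.2363 ≈ 3885 km.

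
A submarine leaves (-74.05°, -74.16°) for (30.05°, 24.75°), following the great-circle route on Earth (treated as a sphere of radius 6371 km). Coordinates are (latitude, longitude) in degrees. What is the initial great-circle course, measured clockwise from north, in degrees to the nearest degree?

With φ₁ = -1.2924, φ₂ = 0.5245, Δλ = 1.7263 rad, the forward-azimuth formula gives
θ = atan2( sin Δλ cos φ₂ , cos φ₁ sin φ₂ − sin φ₁ cos φ₂ cos Δλ ) = atan2(0.8551, 0.0087) = 89.42°.
So the initial bearing is 89°.

89°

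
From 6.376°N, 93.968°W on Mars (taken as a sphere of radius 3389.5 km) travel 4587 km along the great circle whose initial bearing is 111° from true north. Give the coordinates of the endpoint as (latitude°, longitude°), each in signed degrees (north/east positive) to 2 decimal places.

Angular distance δ = d/R = 4587/3389.5 = 1.35330 rad; initial bearing θ = 1.9373 rad.
sin φ₂ = sin φ₁ cos δ + cos φ₁ sin δ cos θ = (0.1111)(0.2158) + (0.9938)(0.9764)(-0.3584) = -0.3238, so φ₂ = -18.89°.
Δλ = atan2(sin θ sin δ cos φ₁, cos δ − sin φ₁ sin φ₂) = atan2(0.9059, 0.2517) = 74.470°.
λ₂ = -93.968° + 74.470° = -19.50°.

-18.89°, -19.50°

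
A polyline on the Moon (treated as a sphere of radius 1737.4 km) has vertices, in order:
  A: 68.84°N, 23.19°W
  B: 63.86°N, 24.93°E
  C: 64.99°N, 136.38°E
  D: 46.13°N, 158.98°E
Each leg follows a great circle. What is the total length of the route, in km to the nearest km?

Leg A→B: central angle 0.3382 rad, distance 587.6 km.
Leg B→C: central angle 0.7296 rad, distance 1267.6 km.
Leg C→D: central angle 0.3929 rad, distance 682.6 km.
Total: 587.6 + 1267.6 + 682.6 ≈ 2538 km.

2538 km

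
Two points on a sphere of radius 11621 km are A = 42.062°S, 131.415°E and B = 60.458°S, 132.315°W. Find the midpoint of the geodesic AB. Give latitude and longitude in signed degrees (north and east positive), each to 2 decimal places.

-61.24°, 166.86°

Central angle δ = 0.9970 rad. Interpolating on the sphere with fraction f = 0.5:
P = [sin((1−f)δ)·A + sin(fδ)·B] / sin δ = 0.5693·A + 0.5693·B in Cartesian coordinates,
giving P = (-0.4685, 0.1094, -0.8766), i.e. latitude -61.24°, longitude 166.86°.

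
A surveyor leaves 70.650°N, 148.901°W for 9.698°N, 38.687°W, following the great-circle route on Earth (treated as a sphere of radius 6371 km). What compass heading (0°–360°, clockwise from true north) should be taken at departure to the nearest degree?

68°

Δλ = 110.214° = 1.9236 rad.
y = sin Δλ · cos φ₂ = (0.9384)(0.9857) = 0.9250
x = cos φ₁ sin φ₂ − sin φ₁ cos φ₂ cos Δλ = (0.3313)(0.1685) − (0.9435)(0.9857)(-0.3455) = 0.3772
θ = atan2(y, x) = 67.82°, so the bearing is 68°.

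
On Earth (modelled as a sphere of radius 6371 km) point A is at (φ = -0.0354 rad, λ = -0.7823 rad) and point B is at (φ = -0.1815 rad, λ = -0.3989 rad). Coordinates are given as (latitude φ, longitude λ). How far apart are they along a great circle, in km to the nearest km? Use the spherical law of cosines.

Let φ₁ = -0.0354 rad, φ₂ = -0.1815 rad, and Δλ = 0.3834 rad.
cos c = sin φ₁ sin φ₂ + cos φ₁ cos φ₂ cos Δλ = (-0.0354)(-0.1805) + (0.9994)(0.9836)(0.9274) = 0.91798,
so c = arccos(0.91798) = 0.40783 rad.
Distance = R·c = 6371 × 0.4078 ≈ 2598 km.

2598 km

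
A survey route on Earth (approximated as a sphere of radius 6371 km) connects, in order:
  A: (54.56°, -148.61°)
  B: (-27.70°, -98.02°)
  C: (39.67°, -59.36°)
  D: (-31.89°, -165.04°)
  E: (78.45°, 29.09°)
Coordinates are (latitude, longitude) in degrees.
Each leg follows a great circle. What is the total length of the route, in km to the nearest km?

Leg A→B: central angle 1.6236 rad, distance 10344.0 km.
Leg B→C: central angle 1.3331 rad, distance 8493.4 km.
Leg C→D: central angle 2.1105 rad, distance 13445.9 km.
Leg D→E: central angle 2.3219 rad, distance 14792.9 km.
Total: 10344.0 + 8493.4 + 13445.9 + 14792.9 ≈ 47076 km.

47076 km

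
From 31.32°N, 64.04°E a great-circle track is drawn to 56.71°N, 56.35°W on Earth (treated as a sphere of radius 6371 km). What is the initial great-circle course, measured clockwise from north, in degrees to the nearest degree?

331°

Δλ = -120.390° = -2.1012 rad.
y = sin Δλ · cos φ₂ = (-0.8626)(0.5489) = -0.4735
x = cos φ₁ sin φ₂ − sin φ₁ cos φ₂ cos Δλ = (0.8543)(0.8359) − (0.5198)(0.5489)(-0.5059) = 0.8584
θ = atan2(y, x) = -28.88°; adding 360° gives 331°.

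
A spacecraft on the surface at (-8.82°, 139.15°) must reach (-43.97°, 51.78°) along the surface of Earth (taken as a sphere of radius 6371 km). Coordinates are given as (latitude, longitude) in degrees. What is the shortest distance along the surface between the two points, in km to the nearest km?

9119 km

With latitudes φ₁ = -8.820°, φ₂ = -43.970° and longitude difference Δλ = -87.370°:
Haversine: a = sin²(Δφ/2) + cos φ₁ cos φ₂ sin²(Δλ/2) = 0.0912 + (0.9882)(0.7197)(0.4771) = 0.43046.
Central angle c = 2·arcsin(√a) = 1.43126 rad.
Distance = R·c = 6371 × 1.4313 ≈ 9119 km.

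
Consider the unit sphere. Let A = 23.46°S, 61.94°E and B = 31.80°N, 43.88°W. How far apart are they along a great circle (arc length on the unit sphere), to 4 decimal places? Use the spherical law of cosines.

In radians: φ₁ = -0.4095, φ₂ = 0.5550, Δλ = -105.820° = -1.8469 rad.
cos c = sin φ₁ sin φ₂ + cos φ₁ cos φ₂ cos Δλ = (-0.3981)(0.5270) + (0.9173)(0.8499)(-0.2726) = -0.42233,
so c = arccos(-0.42233) = 2.00681 rad.
On the unit sphere the arc length equals the central angle: 2.0068.

2.0068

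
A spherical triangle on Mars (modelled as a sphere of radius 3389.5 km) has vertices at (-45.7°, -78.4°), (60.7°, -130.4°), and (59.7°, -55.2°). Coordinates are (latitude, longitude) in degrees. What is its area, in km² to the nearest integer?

Side lengths (central angles): a = 0.6163, b = 1.8693, c = 1.9973 rad; semiperimeter s = 2.2414.
By l'Huilier's theorem, tan(E/4) = √[tan(s/2) tan((s−a)/2) tan((s−b)/2) tan((s−c)/2)], giving spherical excess E = 0.8840 rad.
Area = E·R² = 0.8840 × (3389.5)² ≈ 10155838 km².

10155838 km²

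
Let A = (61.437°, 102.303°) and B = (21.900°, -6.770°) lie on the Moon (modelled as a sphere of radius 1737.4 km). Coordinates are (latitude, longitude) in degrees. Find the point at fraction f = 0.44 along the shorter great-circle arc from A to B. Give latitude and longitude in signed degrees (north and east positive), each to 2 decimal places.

57.53°, 30.11°

The central angle between A and B is δ = 1.3871 rad.
With f = 0.44, the slerp weights are sin((1−f)δ)/sin δ = 0.7130 and sin(fδ)/sin δ = 0.5830.
Weighted sum of the unit vectors: (0.7130)·(-0.1019,0.4671,0.8783) + (0.5830)·(0.9214,-0.1094,0.3730) = (0.4645, 0.2693, 0.8436).
Converting back: φ = atan2(z, √(x²+y²)) = 57.53°, λ = atan2(y, x) = 30.11°.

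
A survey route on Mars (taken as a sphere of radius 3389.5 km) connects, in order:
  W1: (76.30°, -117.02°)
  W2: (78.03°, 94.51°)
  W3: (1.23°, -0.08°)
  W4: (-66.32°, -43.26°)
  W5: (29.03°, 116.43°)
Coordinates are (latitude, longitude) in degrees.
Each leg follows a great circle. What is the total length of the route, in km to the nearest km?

Leg W1→W2: central angle 0.4310 rad, distance 1460.8 km.
Leg W2→W3: central angle 1.5664 rad, distance 5309.3 km.
Leg W3→W4: central angle 1.2941 rad, distance 4386.5 km.
Leg W4→W5: central angle 2.4555 rad, distance 8323.0 km.
Total: 1460.8 + 5309.3 + 4386.5 + 8323.0 ≈ 19480 km.

19480 km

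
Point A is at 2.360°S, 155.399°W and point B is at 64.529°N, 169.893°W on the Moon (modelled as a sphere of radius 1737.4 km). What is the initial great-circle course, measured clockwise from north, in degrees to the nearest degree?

353°

With φ₁ = -0.0412, φ₂ = 1.1262, Δλ = -0.2530 rad, the forward-azimuth formula gives
θ = atan2( sin Δλ cos φ₂ , cos φ₁ sin φ₂ − sin φ₁ cos φ₂ cos Δλ ) = atan2(-0.1076, 0.9192) = -6.68°.
Adding 360° brings this into [0°, 360°): 353°.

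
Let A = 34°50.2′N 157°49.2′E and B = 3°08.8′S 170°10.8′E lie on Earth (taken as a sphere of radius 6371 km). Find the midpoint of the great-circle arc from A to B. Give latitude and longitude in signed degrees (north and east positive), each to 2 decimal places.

The central angle between A and B is δ = 0.6932 rad.
With f = 0.5, the slerp weights are sin((1−f)δ)/sin δ = 0.5316 and sin(fδ)/sin δ = 0.5316.
Weighted sum of the unit vectors: (0.5316)·(-0.7600,0.3099,0.5712) + (0.5316)·(-0.9839,0.1703,-0.0549) = (-0.9271, 0.2553, 0.2745).
Converting back: φ = atan2(z, √(x²+y²)) = 15.93°, λ = atan2(y, x) = 164.61°.

15.93°, 164.61°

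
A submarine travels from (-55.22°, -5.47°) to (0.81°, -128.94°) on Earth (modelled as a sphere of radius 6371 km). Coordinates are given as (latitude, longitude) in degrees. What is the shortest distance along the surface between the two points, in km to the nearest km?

12124 km

In radians: φ₁ = -0.9638, φ₂ = 0.0141, Δλ = -123.470° = -2.1550 rad.
cos c = sin φ₁ sin φ₂ + cos φ₁ cos φ₂ cos Δλ = (-0.8213)(0.0141) + (0.5704)(0.9999)(-0.5515) = -0.32617,
so c = arccos(-0.32617) = 1.90305 rad.
Distance = R·c = 6371 × 1.9030 ≈ 12124 km.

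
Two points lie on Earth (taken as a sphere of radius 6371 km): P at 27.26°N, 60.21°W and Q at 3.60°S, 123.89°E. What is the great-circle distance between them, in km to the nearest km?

In radians: φ₁ = 0.4758, φ₂ = -0.0628, Δλ = -175.900° = -3.0700 rad.
cos c = sin φ₁ sin φ₂ + cos φ₁ cos φ₂ cos Δλ = (0.4580)(-0.0628) + (0.8889)(0.9980)(-0.9974) = -0.91367,
so c = arccos(-0.91367) = 2.72303 rad.
Distance = R·c = 6371 × 2.7230 ≈ 17348 km.

17348 km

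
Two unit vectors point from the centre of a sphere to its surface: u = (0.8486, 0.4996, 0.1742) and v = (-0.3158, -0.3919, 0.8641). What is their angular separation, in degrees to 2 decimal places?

108.26°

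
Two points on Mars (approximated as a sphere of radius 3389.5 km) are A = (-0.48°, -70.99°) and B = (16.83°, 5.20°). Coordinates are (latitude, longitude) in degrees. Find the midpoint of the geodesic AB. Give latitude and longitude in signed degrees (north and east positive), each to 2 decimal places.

Central angle δ = 1.3428 rad. Interpolating on the sphere with fraction f = 0.5:
P = [sin((1−f)δ)·A + sin(fδ)·B] / sin δ = 0.6386·A + 0.6386·B in Cartesian coordinates,
giving P = (0.8167, -0.5484, 0.1795), i.e. latitude 10.34°, longitude -33.88°.

10.34°, -33.88°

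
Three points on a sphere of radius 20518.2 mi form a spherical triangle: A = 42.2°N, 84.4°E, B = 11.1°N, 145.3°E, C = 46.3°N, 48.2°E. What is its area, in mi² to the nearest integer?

22628443 mi²

Side lengths (central angles): a = 1.5154, b = 0.4541, c = 1.0669 rad; semiperimeter s = 1.5182.
By l'Huilier's theorem, tan(E/4) = √[tan(s/2) tan((s−a)/2) tan((s−b)/2) tan((s−c)/2)], giving spherical excess E = 0.0537 rad.
Area = E·R² = 0.0537 × (20518.2)² ≈ 22628443 mi².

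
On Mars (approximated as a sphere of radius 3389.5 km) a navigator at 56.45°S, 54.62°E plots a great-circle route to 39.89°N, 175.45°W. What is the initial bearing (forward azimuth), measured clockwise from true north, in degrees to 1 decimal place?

Δλ = 129.930° = 2.2677 rad.
y = sin Δλ · cos φ₂ = (0.7668)(0.7673) = 0.5884
x = cos φ₁ sin φ₂ − sin φ₁ cos φ₂ cos Δλ = (0.5527)(0.6413) − (-0.8334)(0.7673)(-0.6419) = -0.0560
θ = atan2(y, x) = 95.44°, so the bearing is 95.4°.

95.4°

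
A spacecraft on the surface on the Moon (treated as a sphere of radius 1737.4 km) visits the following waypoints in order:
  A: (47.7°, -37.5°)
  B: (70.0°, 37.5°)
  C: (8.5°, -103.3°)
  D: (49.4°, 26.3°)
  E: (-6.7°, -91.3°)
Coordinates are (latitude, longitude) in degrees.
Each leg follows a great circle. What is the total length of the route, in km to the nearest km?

10864 km

Leg A→B: central angle 0.7157 rad, distance 1243.5 km.
Leg B→C: central angle 1.6944 rad, distance 2943.8 km.
Leg C→D: central angle 1.8734 rad, distance 3254.9 km.
Leg D→E: central angle 1.9693 rad, distance 3421.4 km.
Total: 1243.5 + 2943.8 + 3254.9 + 3421.4 ≈ 10864 km.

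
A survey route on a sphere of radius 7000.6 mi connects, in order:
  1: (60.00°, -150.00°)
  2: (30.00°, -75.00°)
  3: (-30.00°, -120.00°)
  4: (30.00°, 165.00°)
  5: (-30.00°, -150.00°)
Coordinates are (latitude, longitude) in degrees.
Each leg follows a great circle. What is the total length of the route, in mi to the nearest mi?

Leg 1→2: central angle 0.9943 rad, distance 6960.7 mi.
Leg 2→3: central angle 1.2867 rad, distance 9007.4 mi.
Leg 3→4: central angle 1.6267 rad, distance 11388.0 mi.
Leg 4→5: central angle 1.2867 rad, distance 9007.4 mi.
Total: 6960.7 + 9007.4 + 11388.0 + 9007.4 ≈ 36363 mi.

36363 mi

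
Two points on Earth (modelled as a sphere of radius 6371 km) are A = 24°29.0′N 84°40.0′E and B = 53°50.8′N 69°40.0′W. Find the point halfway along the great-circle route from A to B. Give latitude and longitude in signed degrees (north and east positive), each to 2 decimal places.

The central angle between A and B is δ = 1.7207 rad.
With f = 0.5, the slerp weights are sin((1−f)δ)/sin δ = 0.7666 and sin(fδ)/sin δ = 0.7666.
Weighted sum of the unit vectors: (0.7666)·(0.0846,0.9061,0.4144) + (0.7666)·(0.2050,-0.5532,0.8074) = (0.2220, 0.2706, 0.9367).
Converting back: φ = atan2(z, √(x²+y²)) = 69.51°, λ = atan2(y, x) = 50.63°.

69.51°, 50.63°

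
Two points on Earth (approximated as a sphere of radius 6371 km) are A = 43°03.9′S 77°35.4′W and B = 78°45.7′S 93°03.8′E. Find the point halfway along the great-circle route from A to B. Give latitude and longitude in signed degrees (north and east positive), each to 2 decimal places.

-72.04°, -74.22°

The central angle between A and B is δ = 1.0131 rad.
With f = 0.5, the slerp weights are sin((1−f)δ)/sin δ = 0.5718 and sin(fδ)/sin δ = 0.5718.
Weighted sum of the unit vectors: (0.5718)·(0.1570,-0.7135,-0.6828) + (0.5718)·(-0.0104,0.1946,-0.9808) = (0.0838, -0.2967, -0.9513).
Converting back: φ = atan2(z, √(x²+y²)) = -72.04°, λ = atan2(y, x) = -74.22°.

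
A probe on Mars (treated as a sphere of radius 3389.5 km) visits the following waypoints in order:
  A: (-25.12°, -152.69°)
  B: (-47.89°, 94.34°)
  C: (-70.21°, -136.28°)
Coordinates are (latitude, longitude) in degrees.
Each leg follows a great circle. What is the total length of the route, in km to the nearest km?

Leg A→B: central angle 1.4927 rad, distance 5059.6 km.
Leg B→C: central angle 0.9836 rad, distance 3334.0 km.
Total: 5059.6 + 3334.0 ≈ 8394 km.

8394 km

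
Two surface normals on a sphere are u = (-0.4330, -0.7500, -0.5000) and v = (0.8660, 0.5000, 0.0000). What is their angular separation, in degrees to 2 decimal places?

138.59°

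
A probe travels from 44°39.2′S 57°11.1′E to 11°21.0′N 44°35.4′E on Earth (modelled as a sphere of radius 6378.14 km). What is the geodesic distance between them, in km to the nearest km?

6363 km

In radians: φ₁ = -0.7793, φ₂ = 0.1981, Δλ = -12.595° = -0.2198 rad.
cos c = sin φ₁ sin φ₂ + cos φ₁ cos φ₂ cos Δλ = (-0.7028)(0.1968) + (0.7114)(0.9804)(0.9759) = 0.54236,
so c = arccos(0.54236) = 0.99755 rad.
Distance = R·c = 6378.14 × 0.9976 ≈ 6363 km.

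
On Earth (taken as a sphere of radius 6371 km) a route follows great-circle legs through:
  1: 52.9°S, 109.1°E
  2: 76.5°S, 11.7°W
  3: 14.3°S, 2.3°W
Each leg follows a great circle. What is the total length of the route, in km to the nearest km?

Leg 1→2: central angle 0.7906 rad, distance 5036.7 km.
Leg 2→3: central angle 1.0890 rad, distance 6938.2 km.
Total: 5036.7 + 6938.2 ≈ 11975 km.

11975 km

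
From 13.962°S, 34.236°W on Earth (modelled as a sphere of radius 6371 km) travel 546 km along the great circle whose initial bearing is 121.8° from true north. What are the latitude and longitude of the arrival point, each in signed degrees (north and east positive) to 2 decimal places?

-16.51°, -29.88°

Angular distance δ = d/R = 546/6371 = 0.08570 rad; initial bearing θ = 2.1258 rad.
sin φ₂ = sin φ₁ cos δ + cos φ₁ sin δ cos θ = (-0.2413)(0.9963) + (0.9705)(0.0856)(-0.5270) = -0.2842, so φ₂ = -16.51°.
Δλ = atan2(sin θ sin δ cos φ₁, cos δ − sin φ₁ sin φ₂) = atan2(0.0706, 0.9278) = 4.352°.
λ₂ = -34.236° + 4.352° = -29.88°.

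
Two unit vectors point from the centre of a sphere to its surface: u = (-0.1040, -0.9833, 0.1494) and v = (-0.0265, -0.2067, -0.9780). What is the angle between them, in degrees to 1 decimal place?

u·v = 0.0599; |u| = 1.0000, |v| = 1.0000.
cos θ = (u·v)/(|u||v|) = 0.0599, so θ = 86.6°.

86.6°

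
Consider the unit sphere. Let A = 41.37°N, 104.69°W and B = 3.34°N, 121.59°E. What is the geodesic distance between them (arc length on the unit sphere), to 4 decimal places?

Let φ₁ = 0.7220 rad, φ₂ = 0.0583 rad, and Δλ = -2.3339 rad.
cos c = sin φ₁ sin φ₂ + cos φ₁ cos φ₂ cos Δλ = (0.6609)(0.0583) + (0.7505)(0.9983)(-0.6911) = -0.47928,
so c = arccos(-0.47928) = 2.07063 rad.
On the unit sphere the arc length equals the central angle: 2.0706.

2.0706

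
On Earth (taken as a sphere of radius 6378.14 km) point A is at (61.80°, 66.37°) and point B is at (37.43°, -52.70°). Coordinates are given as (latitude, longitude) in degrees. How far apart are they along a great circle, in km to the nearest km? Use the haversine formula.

7715 km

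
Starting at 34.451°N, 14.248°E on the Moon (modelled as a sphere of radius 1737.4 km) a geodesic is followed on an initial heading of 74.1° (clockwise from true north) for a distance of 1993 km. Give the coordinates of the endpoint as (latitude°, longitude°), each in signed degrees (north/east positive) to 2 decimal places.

26.01°, 91.54°

Angular distance δ = d/R = 1993/1737.4 = 1.14712 rad; initial bearing θ = 1.2933 rad.
sin φ₂ = sin φ₁ cos δ + cos φ₁ sin δ cos θ = (0.5657)(0.4111) + (0.8246)(0.9116)(0.2740) = 0.4385, so φ₂ = 26.01°.
Δλ = atan2(sin θ sin δ cos φ₁, cos δ − sin φ₁ sin φ₂) = atan2(0.7229, 0.1631) = 77.290°.
λ₂ = 14.248° + 77.290° = 91.54°.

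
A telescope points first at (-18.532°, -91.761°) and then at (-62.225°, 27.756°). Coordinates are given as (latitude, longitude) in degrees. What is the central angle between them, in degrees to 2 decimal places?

86.36°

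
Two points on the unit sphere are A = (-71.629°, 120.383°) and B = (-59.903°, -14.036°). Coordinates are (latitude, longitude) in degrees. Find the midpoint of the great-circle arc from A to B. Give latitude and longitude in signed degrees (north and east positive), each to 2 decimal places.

-78.78°, 24.67°

Central angle δ = 0.7806 rad. Interpolating on the sphere with fraction f = 0.5:
P = [sin((1−f)δ)·A + sin(fδ)·B] / sin δ = 0.5407·A + 0.5407·B in Cartesian coordinates,
giving P = (0.1768, 0.0812, -0.9809), i.e. latitude -78.78°, longitude 24.67°.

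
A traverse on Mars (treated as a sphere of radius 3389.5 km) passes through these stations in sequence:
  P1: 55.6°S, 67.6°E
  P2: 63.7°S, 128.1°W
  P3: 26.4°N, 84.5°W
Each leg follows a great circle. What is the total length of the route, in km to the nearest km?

9256 km

Leg P1→P2: central angle 1.0487 rad, distance 3554.5 km.
Leg P2→P3: central angle 1.6822 rad, distance 5701.9 km.
Total: 3554.5 + 5701.9 ≈ 9256 km.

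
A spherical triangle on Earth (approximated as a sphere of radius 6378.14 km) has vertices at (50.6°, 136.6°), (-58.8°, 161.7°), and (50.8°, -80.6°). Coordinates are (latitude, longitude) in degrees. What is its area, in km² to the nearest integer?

112743479 km²

Side lengths (central angles): a = 2.5236, b = 1.2877, c = 1.9425 rad; semiperimeter s = 2.8769.
By l'Huilier's theorem, tan(E/4) = √[tan(s/2) tan((s−a)/2) tan((s−b)/2) tan((s−c)/2)], giving spherical excess E = 2.7714 rad.
Area = E·R² = 2.7714 × (6378.14)² ≈ 112743479 km².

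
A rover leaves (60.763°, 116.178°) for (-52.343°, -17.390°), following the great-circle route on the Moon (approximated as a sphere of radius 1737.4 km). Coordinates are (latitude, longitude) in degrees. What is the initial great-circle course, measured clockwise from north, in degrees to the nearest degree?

268°

Δλ = -133.568° = -2.3312 rad.
y = sin Δλ · cos φ₂ = (-0.7246)(0.6109) = -0.4427
x = cos φ₁ sin φ₂ − sin φ₁ cos φ₂ cos Δλ = (0.4884)(-0.7917) − (0.8726)(0.6109)(-0.6892) = -0.0193
θ = atan2(y, x) = -92.49°; adding 360° gives 268°.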